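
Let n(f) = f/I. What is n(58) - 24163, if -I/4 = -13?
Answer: -628209/26 ≈ -24162.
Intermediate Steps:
I = 52 (I = -4*(-13) = 52)
n(f) = f/52
n(58) - 24163 = (1/52)*58 - 24163 = 29/26 - 24163 = -628209/26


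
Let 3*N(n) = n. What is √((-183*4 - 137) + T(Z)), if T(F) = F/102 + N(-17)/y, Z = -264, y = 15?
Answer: I*√56699590/255 ≈ 29.529*I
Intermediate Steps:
N(n) = n/3
T(F) = -17/45 + F/102 (T(F) = F/102 + ((⅓)*(-17))/15 = F*(1/102) - 17/3*1/15 = F/102 - 17/45 = -17/45 + F/102)
√((-183*4 - 137) + T(Z)) = √((-183*4 - 137) + (-17/45 + (1/102)*(-264))) = √((-732 - 137) + (-17/45 - 44/17)) = √(-869 - 2269/765) = √(-667054/765) = I*√56699590/255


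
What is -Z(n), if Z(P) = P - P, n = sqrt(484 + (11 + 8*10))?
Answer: 0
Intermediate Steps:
n = 5*sqrt(23) (n = sqrt(484 + (11 + 80)) = sqrt(484 + 91) = sqrt(575) = 5*sqrt(23) ≈ 23.979)
Z(P) = 0
-Z(n) = -1*0 = 0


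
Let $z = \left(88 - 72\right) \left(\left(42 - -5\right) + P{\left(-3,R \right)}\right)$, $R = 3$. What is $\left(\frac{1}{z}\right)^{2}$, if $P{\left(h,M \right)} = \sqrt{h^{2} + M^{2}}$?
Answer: $\frac{2227}{1228923136} - \frac{141 \sqrt{2}}{614461568} \approx 1.4876 \cdot 10^{-6}$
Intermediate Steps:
$P{\left(h,M \right)} = \sqrt{M^{2} + h^{2}}$
$z = 752 + 48 \sqrt{2}$ ($z = \left(88 - 72\right) \left(\left(42 - -5\right) + \sqrt{3^{2} + \left(-3\right)^{2}}\right) = 16 \left(\left(42 + 5\right) + \sqrt{9 + 9}\right) = 16 \left(47 + \sqrt{18}\right) = 16 \left(47 + 3 \sqrt{2}\right) = 752 + 48 \sqrt{2} \approx 819.88$)
$\left(\frac{1}{z}\right)^{2} = \left(\frac{1}{752 + 48 \sqrt{2}}\right)^{2} = \frac{1}{\left(752 + 48 \sqrt{2}\right)^{2}}$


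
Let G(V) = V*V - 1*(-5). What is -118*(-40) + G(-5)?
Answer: 4750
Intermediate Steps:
G(V) = 5 + V² (G(V) = V² + 5 = 5 + V²)
-118*(-40) + G(-5) = -118*(-40) + (5 + (-5)²) = 4720 + (5 + 25) = 4720 + 30 = 4750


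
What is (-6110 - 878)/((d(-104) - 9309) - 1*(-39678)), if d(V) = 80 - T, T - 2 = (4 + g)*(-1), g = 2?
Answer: -6988/30453 ≈ -0.22947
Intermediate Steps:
T = -4 (T = 2 + (4 + 2)*(-1) = 2 + 6*(-1) = 2 - 6 = -4)
d(V) = 84 (d(V) = 80 - 1*(-4) = 80 + 4 = 84)
(-6110 - 878)/((d(-104) - 9309) - 1*(-39678)) = (-6110 - 878)/((84 - 9309) - 1*(-39678)) = -6988/(-9225 + 39678) = -6988/30453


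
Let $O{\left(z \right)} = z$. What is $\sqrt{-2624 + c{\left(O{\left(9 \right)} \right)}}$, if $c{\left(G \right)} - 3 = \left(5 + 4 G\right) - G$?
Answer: $i \sqrt{2589} \approx 50.882 i$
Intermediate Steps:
$c{\left(G \right)} = 8 + 3 G$ ($c{\left(G \right)} = 3 + \left(\left(5 + 4 G\right) - G\right) = 3 + \left(5 + 3 G\right) = 8 + 3 G$)
$\sqrt{-2624 + c{\left(O{\left(9 \right)} \right)}} = \sqrt{-2624 + \left(8 + 3 \cdot 9\right)} = \sqrt{-2624 + \left(8 + 27\right)} = \sqrt{-2624 + 35} = \sqrt{-2589} = i \sqrt{2589}$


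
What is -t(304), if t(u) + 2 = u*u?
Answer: -92414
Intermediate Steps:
t(u) = -2 + u**2 (t(u) = -2 + u*u = -2 + u**2)
-t(304) = -(-2 + 304**2) = -(-2 + 92416) = -1*92414 = -92414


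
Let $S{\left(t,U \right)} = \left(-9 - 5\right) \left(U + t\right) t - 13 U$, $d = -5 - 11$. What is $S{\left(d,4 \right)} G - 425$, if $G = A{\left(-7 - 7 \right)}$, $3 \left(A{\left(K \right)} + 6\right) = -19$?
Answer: $\frac{100105}{3} \approx 33368.0$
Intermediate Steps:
$d = -16$
$A{\left(K \right)} = - \frac{37}{3}$ ($A{\left(K \right)} = -6 + \frac{1}{3} \left(-19\right) = -6 - \frac{19}{3} = - \frac{37}{3}$)
$G = - \frac{37}{3} \approx -12.333$
$S{\left(t,U \right)} = - 13 U + t \left(- 14 U - 14 t\right)$ ($S{\left(t,U \right)} = - 14 \left(U + t\right) t - 13 U = \left(- 14 U - 14 t\right) t - 13 U = t \left(- 14 U - 14 t\right) - 13 U = - 13 U + t \left(- 14 U - 14 t\right)$)
$S{\left(d,4 \right)} G - 425 = \left(- 14 \left(-16\right)^{2} - 52 - 56 \left(-16\right)\right) \left(- \frac{37}{3}\right) - 425 = \left(\left(-14\right) 256 - 52 + 896\right) \left(- \frac{37}{3}\right) - 425 = \left(-3584 - 52 + 896\right) \left(- \frac{37}{3}\right) - 425 = \left(-2740\right) \left(- \frac{37}{3}\right) - 425 = \frac{101380}{3} - 425 = \frac{100105}{3}$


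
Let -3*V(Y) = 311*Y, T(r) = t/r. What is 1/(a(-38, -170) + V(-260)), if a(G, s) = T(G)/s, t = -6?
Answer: 9690/261177791 ≈ 3.7101e-5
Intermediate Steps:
T(r) = -6/r
a(G, s) = -6/(G*s) (a(G, s) = (-6/G)/s = -6/(G*s))
V(Y) = -311*Y/3
1/(a(-38, -170) + V(-260)) = 1/(-6/(-38*(-170)) - 311/3*(-260)) = 1/(-6*(-1/38)*(-1/170) + 80860/3) = 1/(-3/3230 + 80860/3) = 1/(261177791/9690) = 9690/261177791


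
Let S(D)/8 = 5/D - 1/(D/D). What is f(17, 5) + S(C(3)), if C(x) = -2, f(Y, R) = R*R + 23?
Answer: 20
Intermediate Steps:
f(Y, R) = 23 + R² (f(Y, R) = R² + 23 = 23 + R²)
S(D) = -8 + 40/D (S(D) = 8*(5/D - 1/(D/D)) = 8*(5/D - 1/1) = 8*(5/D - 1*1) = 8*(5/D - 1) = 8*(-1 + 5/D) = -8 + 40/D)
f(17, 5) + S(C(3)) = (23 + 5²) + (-8 + 40/(-2)) = (23 + 25) + (-8 + 40*(-½)) = 48 + (-8 - 20) = 48 - 28 = 20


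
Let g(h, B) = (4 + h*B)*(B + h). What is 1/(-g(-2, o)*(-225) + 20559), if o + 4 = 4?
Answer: 1/18759 ≈ 5.3308e-5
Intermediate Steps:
o = 0 (o = -4 + 4 = 0)
g(h, B) = (4 + B*h)*(B + h)
1/(-g(-2, o)*(-225) + 20559) = 1/(-(4*0 + 4*(-2) + 0*(-2)**2 - 2*0**2)*(-225) + 20559) = 1/(-(0 - 8 + 0*4 - 2*0)*(-225) + 20559) = 1/(-(0 - 8 + 0 + 0)*(-225) + 20559) = 1/(-(-8)*(-225) + 20559) = 1/(-1*1800 + 20559) = 1/(-1800 + 20559) = 1/18759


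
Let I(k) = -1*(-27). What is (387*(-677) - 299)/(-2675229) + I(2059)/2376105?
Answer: 207773273491/2118875001015 ≈ 0.098058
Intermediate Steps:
I(k) = 27
(387*(-677) - 299)/(-2675229) + I(2059)/2376105 = (387*(-677) - 299)/(-2675229) + 27/2376105 = (-261999 - 299)*(-1/2675229) + 27*(1/2376105) = -262298*(-1/2675229) + 9/792035 = 262298/2675229 + 9/792035 = 207773273491/2118875001015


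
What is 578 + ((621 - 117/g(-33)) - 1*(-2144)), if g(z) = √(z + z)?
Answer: 3343 + 39*I*√66/22 ≈ 3343.0 + 14.402*I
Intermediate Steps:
g(z) = √2*√z (g(z) = √(2*z) = √2*√z)
578 + ((621 - 117/g(-33)) - 1*(-2144)) = 578 + ((621 - 117*(-I*√66/66)) - 1*(-2144)) = 578 + ((621 - 117*(-I*√66/66)) + 2144) = 578 + ((621 - (-39)*I*√66/22) + 2144) = 578 + ((621 + 39*I*√66/22) + 2144) = 578 + (2765 + 39*I*√66/22) = 3343 + 39*I*√66/22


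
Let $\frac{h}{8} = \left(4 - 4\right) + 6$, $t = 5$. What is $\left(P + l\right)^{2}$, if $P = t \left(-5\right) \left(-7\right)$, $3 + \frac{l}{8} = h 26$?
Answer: $102718225$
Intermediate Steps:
$h = 48$ ($h = 8 \left(\left(4 - 4\right) + 6\right) = 8 \left(0 + 6\right) = 8 \cdot 6 = 48$)
$l = 9960$ ($l = -24 + 8 \cdot 48 \cdot 26 = -24 + 8 \cdot 1248 = -24 + 9984 = 9960$)
$P = 175$ ($P = 5 \left(-5\right) \left(-7\right) = \left(-25\right) \left(-7\right) = 175$)
$\left(P + l\right)^{2} = \left(175 + 9960\right)^{2} = 10135^{2} = 102718225$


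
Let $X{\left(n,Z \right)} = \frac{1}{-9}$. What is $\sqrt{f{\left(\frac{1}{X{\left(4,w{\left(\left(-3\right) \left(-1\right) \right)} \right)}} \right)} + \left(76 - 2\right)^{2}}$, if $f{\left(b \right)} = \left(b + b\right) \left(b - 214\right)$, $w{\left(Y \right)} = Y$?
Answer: $\sqrt{9490} \approx 97.417$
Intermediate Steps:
$X{\left(n,Z \right)} = - \frac{1}{9}$
$f{\left(b \right)} = 2 b \left(-214 + b\right)$
$\sqrt{f{\left(\frac{1}{X{\left(4,w{\left(\left(-3\right) \left(-1\right) \right)} \right)}} \right)} + \left(76 - 2\right)^{2}} = \sqrt{\frac{2 \left(-214 + \frac{1}{- \frac{1}{9}}\right)}{- \frac{1}{9}} + \left(76 - 2\right)^{2}} = \sqrt{2 \left(-9\right) \left(-214 - 9\right) + 74^{2}} = \sqrt{2 \left(-9\right) \left(-223\right) + 5476} = \sqrt{4014 + 5476} = \sqrt{9490}$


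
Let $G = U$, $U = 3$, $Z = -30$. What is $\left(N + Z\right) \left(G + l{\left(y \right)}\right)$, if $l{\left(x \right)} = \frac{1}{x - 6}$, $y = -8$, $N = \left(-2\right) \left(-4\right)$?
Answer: $- \frac{451}{7} \approx -64.429$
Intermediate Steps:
$N = 8$
$G = 3$
$l{\left(x \right)} = \frac{1}{-6 + x}$
$\left(N + Z\right) \left(G + l{\left(y \right)}\right) = \left(8 - 30\right) \left(3 + \frac{1}{-6 - 8}\right) = - 22 \left(3 + \frac{1}{-14}\right) = - 22 \left(3 - \frac{1}{14}\right) = \left(-22\right) \frac{41}{14} = - \frac{451}{7}$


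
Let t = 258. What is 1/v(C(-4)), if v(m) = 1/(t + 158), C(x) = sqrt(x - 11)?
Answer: 416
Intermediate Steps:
C(x) = sqrt(-11 + x)
v(m) = 1/416 (v(m) = 1/(258 + 158) = 1/416)
1/v(C(-4)) = 1/(1/416) = 416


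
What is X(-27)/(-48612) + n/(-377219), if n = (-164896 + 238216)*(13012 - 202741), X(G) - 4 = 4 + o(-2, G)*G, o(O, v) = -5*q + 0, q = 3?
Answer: 676237986979913/18337370028 ≈ 36878.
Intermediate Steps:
o(O, v) = -15 (o(O, v) = -5*3 + 0 = -15 + 0 = -15)
X(G) = 8 - 15*G (X(G) = 4 + (4 - 15*G) = 8 - 15*G)
n = -13910930280 (n = 73320*(-189729) = -13910930280)
X(-27)/(-48612) + n/(-377219) = (8 - 15*(-27))/(-48612) - 13910930280/(-377219) = (8 + 405)*(-1/48612) - 13910930280*(-1/377219) = 413*(-1/48612) + 13910930280/377219 = -413/48612 + 13910930280/377219 = 676237986979913/18337370028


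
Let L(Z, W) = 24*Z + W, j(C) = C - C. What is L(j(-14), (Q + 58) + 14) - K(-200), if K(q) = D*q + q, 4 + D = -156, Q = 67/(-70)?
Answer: -2221027/70 ≈ -31729.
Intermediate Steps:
Q = -67/70 (Q = 67*(-1/70) = -67/70 ≈ -0.95714)
D = -160 (D = -4 - 156 = -160)
j(C) = 0
K(q) = -159*q (K(q) = -160*q + q = -159*q)
L(Z, W) = W + 24*Z
L(j(-14), (Q + 58) + 14) - K(-200) = (((-67/70 + 58) + 14) + 24*0) - (-159)*(-200) = ((3993/70 + 14) + 0) - 1*31800 = (4973/70 + 0) - 31800 = 4973/70 - 31800 = -2221027/70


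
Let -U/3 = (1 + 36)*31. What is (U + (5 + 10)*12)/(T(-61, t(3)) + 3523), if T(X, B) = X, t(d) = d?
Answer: -1087/1154 ≈ -0.94194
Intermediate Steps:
U = -3441 (U = -3*(1 + 36)*31 = -111*31 = -3*1147 = -3441)
(U + (5 + 10)*12)/(T(-61, t(3)) + 3523) = (-3441 + (5 + 10)*12)/(-61 + 3523) = (-3441 + 15*12)/3462 = (-3441 + 180)*(1/3462) = -3261*1/3462 = -1087/1154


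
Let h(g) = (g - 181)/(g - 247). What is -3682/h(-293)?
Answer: -331380/79 ≈ -4194.7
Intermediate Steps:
h(g) = (-181 + g)/(-247 + g)
-3682/h(-293) = -3682*(-247 - 293)/(-181 - 293) = -3682/(-474/(-540)) = -3682/((-1/540*(-474))) = -3682/79/90 = -3682*90/79 = -331380/79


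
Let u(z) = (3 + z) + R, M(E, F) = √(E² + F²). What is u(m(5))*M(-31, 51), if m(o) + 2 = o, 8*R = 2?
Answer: 25*√3562/4 ≈ 373.02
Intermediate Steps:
R = ¼ (R = (⅛)*2 = ¼ ≈ 0.25000)
m(o) = -2 + o
u(z) = 13/4 + z (u(z) = (3 + z) + ¼ = 13/4 + z)
u(m(5))*M(-31, 51) = (13/4 + (-2 + 5))*√((-31)² + 51²) = (13/4 + 3)*√(961 + 2601) = 25*√3562/4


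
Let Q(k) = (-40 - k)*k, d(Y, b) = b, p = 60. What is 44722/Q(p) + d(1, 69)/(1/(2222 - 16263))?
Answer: -2906509361/3000 ≈ -9.6884e+5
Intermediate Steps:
Q(k) = k*(-40 - k)
44722/Q(p) + d(1, 69)/(1/(2222 - 16263)) = 44722/((-1*60*(40 + 60))) + 69/(1/(2222 - 16263)) = 44722/((-1*60*100)) + 69/(1/(-14041)) = 44722/(-6000) + 69/(-1/14041) = 44722*(-1/6000) + 69*(-14041) = -22361/3000 - 968829 = -2906509361/3000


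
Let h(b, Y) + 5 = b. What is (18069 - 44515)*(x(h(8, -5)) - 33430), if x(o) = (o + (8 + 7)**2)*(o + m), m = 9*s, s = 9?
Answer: 377595988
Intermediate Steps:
h(b, Y) = -5 + b
m = 81 (m = 9*9 = 81)
x(o) = (81 + o)*(225 + o) (x(o) = (o + (8 + 7)**2)*(o + 81) = (o + 15**2)*(81 + o) = (o + 225)*(81 + o) = (225 + o)*(81 + o) = (81 + o)*(225 + o))
(18069 - 44515)*(x(h(8, -5)) - 33430) = (18069 - 44515)*((18225 + (-5 + 8)**2 + 306*(-5 + 8)) - 33430) = -26446*((18225 + 3**2 + 306*3) - 33430) = -26446*((18225 + 9 + 918) - 33430) = -26446*(19152 - 33430) = -26446*(-14278) = 377595988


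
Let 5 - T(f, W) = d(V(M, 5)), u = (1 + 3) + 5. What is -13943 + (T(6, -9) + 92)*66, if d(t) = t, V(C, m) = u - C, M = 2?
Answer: -8003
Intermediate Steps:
u = 9 (u = 4 + 5 = 9)
V(C, m) = 9 - C
T(f, W) = -2 (T(f, W) = 5 - (9 - 1*2) = 5 - (9 - 2) = 5 - 1*7 = 5 - 7 = -2)
-13943 + (T(6, -9) + 92)*66 = -13943 + (-2 + 92)*66 = -13943 + 90*66 = -13943 + 5940 = -8003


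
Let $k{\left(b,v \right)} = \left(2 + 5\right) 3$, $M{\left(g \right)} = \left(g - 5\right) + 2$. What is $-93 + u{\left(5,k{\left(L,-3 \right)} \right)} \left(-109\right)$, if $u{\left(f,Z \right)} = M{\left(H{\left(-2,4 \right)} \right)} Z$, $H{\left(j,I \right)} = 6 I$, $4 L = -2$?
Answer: $-48162$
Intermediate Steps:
$L = - \frac{1}{2}$ ($L = \frac{1}{4} \left(-2\right) = - \frac{1}{2} \approx -0.5$)
$M{\left(g \right)} = -3 + g$ ($M{\left(g \right)} = \left(-5 + g\right) + 2 = -3 + g$)
$k{\left(b,v \right)} = 21$ ($k{\left(b,v \right)} = 7 \cdot 3 = 21$)
$u{\left(f,Z \right)} = 21 Z$ ($u{\left(f,Z \right)} = \left(-3 + 6 \cdot 4\right) Z = \left(-3 + 24\right) Z = 21 Z$)
$-93 + u{\left(5,k{\left(L,-3 \right)} \right)} \left(-109\right) = -93 + 21 \cdot 21 \left(-109\right) = -93 + 441 \left(-109\right) = -93 - 48069 = -48162$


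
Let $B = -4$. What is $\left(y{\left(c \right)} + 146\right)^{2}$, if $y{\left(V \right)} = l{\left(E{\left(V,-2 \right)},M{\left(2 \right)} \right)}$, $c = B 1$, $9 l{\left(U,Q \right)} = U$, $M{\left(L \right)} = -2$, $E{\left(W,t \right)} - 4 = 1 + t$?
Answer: $\frac{192721}{9} \approx 21413.0$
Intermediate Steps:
$E{\left(W,t \right)} = 5 + t$ ($E{\left(W,t \right)} = 4 + \left(1 + t\right) = 5 + t$)
$l{\left(U,Q \right)} = \frac{U}{9}$
$c = -4$ ($c = \left(-4\right) 1 = -4$)
$y{\left(V \right)} = \frac{1}{3}$ ($y{\left(V \right)} = \frac{5 - 2}{9} = \frac{1}{9} \cdot 3 = \frac{1}{3}$)
$\left(y{\left(c \right)} + 146\right)^{2} = \left(\frac{1}{3} + 146\right)^{2} = \left(\frac{439}{3}\right)^{2} = \frac{192721}{9}$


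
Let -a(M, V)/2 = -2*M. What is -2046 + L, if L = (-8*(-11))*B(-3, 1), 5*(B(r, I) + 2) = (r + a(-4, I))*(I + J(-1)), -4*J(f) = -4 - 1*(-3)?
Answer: -2640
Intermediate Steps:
a(M, V) = 4*M (a(M, V) = -(-4)*M = 4*M)
J(f) = ¼ (J(f) = -(-4 - 1*(-3))/4 = -(-4 + 3)/4 = -¼*(-1) = ¼)
B(r, I) = -2 + (-16 + r)*(¼ + I)/5 (B(r, I) = -2 + ((r + 4*(-4))*(I + ¼))/5 = -2 + ((r - 16)*(¼ + I))/5 = -2 + ((-16 + r)*(¼ + I))/5 = -2 + (-16 + r)*(¼ + I)/5)
L = -594 (L = (-8*(-11))*(-14/5 - 16/5*1 + (1/20)*(-3) + (⅕)*1*(-3)) = 88*(-14/5 - 16/5 - 3/20 - ⅗) = 88*(-27/4) = -594)
-2046 + L = -2046 - 594 = -2640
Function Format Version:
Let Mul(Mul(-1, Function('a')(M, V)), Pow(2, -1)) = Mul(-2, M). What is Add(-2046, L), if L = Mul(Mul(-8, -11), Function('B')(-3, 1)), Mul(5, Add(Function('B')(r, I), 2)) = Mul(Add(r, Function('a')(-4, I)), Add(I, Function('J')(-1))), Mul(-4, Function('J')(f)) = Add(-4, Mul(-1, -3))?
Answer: -2640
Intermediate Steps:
Function('a')(M, V) = Mul(4, M) (Function('a')(M, V) = Mul(-2, Mul(-2, M)) = Mul(4, M))
Function('J')(f) = Rational(1, 4) (Function('J')(f) = Mul(Rational(-1, 4), Add(-4, Mul(-1, -3))) = Mul(Rational(-1, 4), Add(-4, 3)) = Mul(Rational(-1, 4), -1) = Rational(1, 4))
Function('B')(r, I) = Add(-2, Mul(Rational(1, 5), Add(-16, r), Add(Rational(1, 4), I))) (Function('B')(r, I) = Add(-2, Mul(Rational(1, 5), Mul(Add(r, Mul(4, -4)), Add(I, Rational(1, 4))))) = Add(-2, Mul(Rational(1, 5), Mul(Add(r, -16), Add(Rational(1, 4), I)))) = Add(-2, Mul(Rational(1, 5), Mul(Add(-16, r), Add(Rational(1, 4), I)))) = Add(-2, Mul(Rational(1, 5), Add(-16, r), Add(Rational(1, 4), I))))
L = -594 (L = Mul(Mul(-8, -11), Add(Rational(-14, 5), Mul(Rational(-16, 5), 1), Mul(Rational(1, 20), -3), Mul(Rational(1, 5), 1, -3))) = Mul(88, Add(Rational(-14, 5), Rational(-16, 5), Rational(-3, 20), Rational(-3, 5))) = Mul(88, Rational(-27, 4)) = -594)
Add(-2046, L) = Add(-2046, -594) = -2640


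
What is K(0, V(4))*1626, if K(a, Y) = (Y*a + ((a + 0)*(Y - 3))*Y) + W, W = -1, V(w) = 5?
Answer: -1626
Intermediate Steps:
K(a, Y) = -1 + Y*a + Y*a*(-3 + Y) (K(a, Y) = (Y*a + ((a + 0)*(Y - 3))*Y) - 1 = (Y*a + (a*(-3 + Y))*Y) - 1 = (Y*a + Y*a*(-3 + Y)) - 1 = -1 + Y*a + Y*a*(-3 + Y))
K(0, V(4))*1626 = (-1 + 0*5² - 2*5*0)*1626 = (-1 + 0*25 + 0)*1626 = (-1 + 0 + 0)*1626 = -1*1626 = -1626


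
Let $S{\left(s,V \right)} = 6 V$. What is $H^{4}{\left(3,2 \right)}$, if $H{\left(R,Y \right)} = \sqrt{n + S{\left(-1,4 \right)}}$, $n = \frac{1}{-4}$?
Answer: $\frac{9025}{16} \approx 564.06$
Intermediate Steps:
$n = - \frac{1}{4} \approx -0.25$
$H{\left(R,Y \right)} = \frac{\sqrt{95}}{2}$ ($H{\left(R,Y \right)} = \sqrt{- \frac{1}{4} + 6 \cdot 4} = \sqrt{- \frac{1}{4} + 24} = \sqrt{\frac{95}{4}} = \frac{\sqrt{95}}{2}$)
$H^{4}{\left(3,2 \right)} = \left(\frac{\sqrt{95}}{2}\right)^{4} = \frac{9025}{16}$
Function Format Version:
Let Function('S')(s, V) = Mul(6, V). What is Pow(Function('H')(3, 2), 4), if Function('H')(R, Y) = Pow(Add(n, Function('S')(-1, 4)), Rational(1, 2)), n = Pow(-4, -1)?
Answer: Rational(9025, 16) ≈ 564.06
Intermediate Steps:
n = Rational(-1, 4) ≈ -0.25000
Function('H')(R, Y) = Mul(Rational(1, 2), Pow(95, Rational(1, 2))) (Function('H')(R, Y) = Pow(Add(Rational(-1, 4), Mul(6, 4)), Rational(1, 2)) = Pow(Add(Rational(-1, 4), 24), Rational(1, 2)) = Pow(Rational(95, 4), Rational(1, 2)) = Mul(Rational(1, 2), Pow(95, Rational(1, 2))))
Pow(Function('H')(3, 2), 4) = Pow(Mul(Rational(1, 2), Pow(95, Rational(1, 2))), 4) = Rational(9025, 16)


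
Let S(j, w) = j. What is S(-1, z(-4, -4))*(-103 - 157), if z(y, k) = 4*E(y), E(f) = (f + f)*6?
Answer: 260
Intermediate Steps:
E(f) = 12*f (E(f) = (2*f)*6 = 12*f)
z(y, k) = 48*y (z(y, k) = 4*(12*y) = 48*y)
S(-1, z(-4, -4))*(-103 - 157) = -(-103 - 157) = -1*(-260) = 260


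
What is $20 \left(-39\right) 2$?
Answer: $-1560$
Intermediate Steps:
$20 \left(-39\right) 2 = \left(-780\right) 2 = -1560$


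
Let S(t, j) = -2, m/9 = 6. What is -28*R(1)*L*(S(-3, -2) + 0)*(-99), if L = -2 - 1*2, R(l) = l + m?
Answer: 1219680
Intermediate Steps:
m = 54 (m = 9*6 = 54)
R(l) = 54 + l (R(l) = l + 54 = 54 + l)
L = -4 (L = -2 - 2 = -4)
-28*R(1)*L*(S(-3, -2) + 0)*(-99) = -28*(54 + 1)*(-4)*(-2 + 0)*(-99) = -28*55*(-4)*(-2)*(-99) = -(-6160)*(-2)*(-99) = -28*440*(-99) = -12320*(-99) = 1219680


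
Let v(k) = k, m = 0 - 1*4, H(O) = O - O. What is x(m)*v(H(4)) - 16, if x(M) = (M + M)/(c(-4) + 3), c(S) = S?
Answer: -16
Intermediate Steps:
H(O) = 0
m = -4 (m = 0 - 4 = -4)
x(M) = -2*M (x(M) = (M + M)/(-4 + 3) = (2*M)/(-1) = (2*M)*(-1) = -2*M)
x(m)*v(H(4)) - 16 = -2*(-4)*0 - 16 = 8*0 - 16 = 0 - 16 = -16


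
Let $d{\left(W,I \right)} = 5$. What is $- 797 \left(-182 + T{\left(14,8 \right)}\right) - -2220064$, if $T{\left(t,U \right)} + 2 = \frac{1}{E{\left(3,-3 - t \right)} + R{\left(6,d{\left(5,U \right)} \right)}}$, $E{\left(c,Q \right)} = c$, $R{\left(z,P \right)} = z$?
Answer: $\frac{21299611}{9} \approx 2.3666 \cdot 10^{6}$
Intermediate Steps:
$T{\left(t,U \right)} = - \frac{17}{9}$ ($T{\left(t,U \right)} = -2 + \frac{1}{3 + 6} = -2 + \frac{1}{9} = - \frac{17}{9}$)
$- 797 \left(-182 + T{\left(14,8 \right)}\right) - -2220064 = - 797 \left(-182 - \frac{17}{9}\right) - -2220064 = \left(-797\right) \left(- \frac{1655}{9}\right) + 2220064 = \frac{1319035}{9} + 2220064 = \frac{21299611}{9}$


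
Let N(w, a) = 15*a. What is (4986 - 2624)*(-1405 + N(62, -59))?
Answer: -5408980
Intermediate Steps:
(4986 - 2624)*(-1405 + N(62, -59)) = (4986 - 2624)*(-1405 + 15*(-59)) = 2362*(-1405 - 885) = 2362*(-2290) = -5408980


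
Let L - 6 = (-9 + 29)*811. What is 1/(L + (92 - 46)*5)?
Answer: 1/16456 ≈ 6.0768e-5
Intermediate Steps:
L = 16226 (L = 6 + (-9 + 29)*811 = 6 + 20*811 = 6 + 16220 = 16226)
1/(L + (92 - 46)*5) = 1/(16226 + (92 - 46)*5) = 1/(16226 + 46*5) = 1/(16226 + 230) = 1/16456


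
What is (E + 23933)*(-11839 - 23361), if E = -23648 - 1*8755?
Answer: 298144000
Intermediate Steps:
E = -32403 (E = -23648 - 8755 = -32403)
(E + 23933)*(-11839 - 23361) = (-32403 + 23933)*(-11839 - 23361) = -8470*(-35200) = 298144000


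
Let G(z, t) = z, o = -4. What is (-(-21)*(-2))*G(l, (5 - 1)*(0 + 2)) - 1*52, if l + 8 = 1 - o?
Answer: 74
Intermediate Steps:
l = -3 (l = -8 + (1 - 1*(-4)) = -8 + (1 + 4) = -8 + 5 = -3)
(-(-21)*(-2))*G(l, (5 - 1)*(0 + 2)) - 1*52 = -(-21)*(-2)*(-3) - 1*52 = -7*6*(-3) - 52 = -42*(-3) - 52 = 126 - 52 = 74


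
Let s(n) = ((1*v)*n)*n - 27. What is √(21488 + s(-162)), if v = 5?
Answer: √152681 ≈ 390.74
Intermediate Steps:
s(n) = -27 + 5*n² (s(n) = ((1*5)*n)*n - 27 = (5*n)*n - 27 = 5*n² - 27 = -27 + 5*n²)
√(21488 + s(-162)) = √(21488 + (-27 + 5*(-162)²)) = √(21488 + (-27 + 5*26244)) = √(21488 + (-27 + 131220)) = √(21488 + 131193) = √152681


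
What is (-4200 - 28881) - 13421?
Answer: -46502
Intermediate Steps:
(-4200 - 28881) - 13421 = -33081 - 13421 = -46502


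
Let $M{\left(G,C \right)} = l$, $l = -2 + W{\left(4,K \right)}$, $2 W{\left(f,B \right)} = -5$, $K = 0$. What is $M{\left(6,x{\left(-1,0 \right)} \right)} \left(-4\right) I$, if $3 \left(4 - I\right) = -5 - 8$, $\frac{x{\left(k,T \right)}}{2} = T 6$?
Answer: $150$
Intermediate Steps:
$W{\left(f,B \right)} = - \frac{5}{2}$ ($W{\left(f,B \right)} = \frac{1}{2} \left(-5\right) = - \frac{5}{2}$)
$x{\left(k,T \right)} = 12 T$ ($x{\left(k,T \right)} = 2 T 6 = 2 \cdot 6 T = 12 T$)
$l = - \frac{9}{2}$ ($l = -2 - \frac{5}{2} = - \frac{9}{2} \approx -4.5$)
$I = \frac{25}{3}$ ($I = 4 - \frac{-5 - 8}{3} = 4 - - \frac{13}{3} = 4 + \frac{13}{3} = \frac{25}{3} \approx 8.3333$)
$M{\left(G,C \right)} = - \frac{9}{2}$
$M{\left(6,x{\left(-1,0 \right)} \right)} \left(-4\right) I = \left(- \frac{9}{2}\right) \left(-4\right) \frac{25}{3} = 18 \cdot \frac{25}{3} = 150$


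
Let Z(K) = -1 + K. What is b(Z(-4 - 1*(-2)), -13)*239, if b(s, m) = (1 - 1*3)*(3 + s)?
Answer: 0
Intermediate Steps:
b(s, m) = -6 - 2*s (b(s, m) = (1 - 3)*(3 + s) = -2*(3 + s) = -6 - 2*s)
b(Z(-4 - 1*(-2)), -13)*239 = (-6 - 2*(-1 + (-4 - 1*(-2))))*239 = (-6 - 2*(-1 + (-4 + 2)))*239 = (-6 - 2*(-1 - 2))*239 = (-6 - 2*(-3))*239 = (-6 + 6)*239 = 0*239 = 0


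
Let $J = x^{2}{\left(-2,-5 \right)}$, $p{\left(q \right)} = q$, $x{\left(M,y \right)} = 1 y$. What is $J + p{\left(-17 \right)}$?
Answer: $8$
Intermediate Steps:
$x{\left(M,y \right)} = y$
$J = 25$ ($J = \left(-5\right)^{2} = 25$)
$J + p{\left(-17 \right)} = 25 - 17 = 8$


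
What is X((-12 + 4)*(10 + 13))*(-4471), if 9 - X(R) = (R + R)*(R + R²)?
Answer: -55401524655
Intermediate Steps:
X(R) = 9 - 2*R*(R + R²) (X(R) = 9 - (R + R)*(R + R²) = 9 - 2*R*(R + R²))
X((-12 + 4)*(10 + 13))*(-4471) = (9 - 2*(-12 + 4)²*(10 + 13)² - 2*(-12 + 4)³*(10 + 13)³)*(-4471) = (9 - 2*(-8*23)² - 2*(-8*23)³)*(-4471) = (9 - 2*(-184)² - 2*(-184)³)*(-4471) = (9 - 2*33856 - 2*(-6229504))*(-4471) = (9 - 67712 + 12459008)*(-4471) = 12391305*(-4471) = -55401524655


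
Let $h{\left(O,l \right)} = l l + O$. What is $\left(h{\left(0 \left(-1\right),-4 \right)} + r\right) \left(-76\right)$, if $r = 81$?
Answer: $-7372$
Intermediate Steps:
$h{\left(O,l \right)} = O + l^{2}$ ($h{\left(O,l \right)} = l^{2} + O = O + l^{2}$)
$\left(h{\left(0 \left(-1\right),-4 \right)} + r\right) \left(-76\right) = \left(\left(0 \left(-1\right) + \left(-4\right)^{2}\right) + 81\right) \left(-76\right) = \left(\left(0 + 16\right) + 81\right) \left(-76\right) = \left(16 + 81\right) \left(-76\right) = 97 \left(-76\right) = -7372$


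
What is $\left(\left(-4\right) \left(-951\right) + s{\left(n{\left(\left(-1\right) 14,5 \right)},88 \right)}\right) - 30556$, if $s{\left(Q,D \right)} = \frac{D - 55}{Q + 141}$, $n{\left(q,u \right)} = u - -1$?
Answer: $- \frac{1310837}{49} \approx -26752.0$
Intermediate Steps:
$n{\left(q,u \right)} = 1 + u$ ($n{\left(q,u \right)} = u + 1 = 1 + u$)
$s{\left(Q,D \right)} = \frac{-55 + D}{141 + Q}$
$\left(\left(-4\right) \left(-951\right) + s{\left(n{\left(\left(-1\right) 14,5 \right)},88 \right)}\right) - 30556 = \left(\left(-4\right) \left(-951\right) + \frac{-55 + 88}{141 + \left(1 + 5\right)}\right) - 30556 = \left(3804 + \frac{1}{141 + 6} \cdot 33\right) - 30556 = \left(3804 + \frac{1}{147} \cdot 33\right) - 30556 = \left(3804 + \frac{11}{49}\right) - 30556 = \frac{186407}{49} - 30556 = - \frac{1310837}{49}$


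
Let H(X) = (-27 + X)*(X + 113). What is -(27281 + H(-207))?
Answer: -49277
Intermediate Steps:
H(X) = (-27 + X)*(113 + X)
-(27281 + H(-207)) = -(27281 + (-3051 + (-207)**2 + 86*(-207))) = -(27281 + (-3051 + 42849 - 17802)) = -(27281 + 21996) = -1*49277 = -49277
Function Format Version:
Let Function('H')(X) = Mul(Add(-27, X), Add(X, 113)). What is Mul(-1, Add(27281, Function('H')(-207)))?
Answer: -49277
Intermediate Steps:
Function('H')(X) = Mul(Add(-27, X), Add(113, X))
Mul(-1, Add(27281, Function('H')(-207))) = Mul(-1, Add(27281, Add(-3051, Pow(-207, 2), Mul(86, -207)))) = Mul(-1, Add(27281, Add(-3051, 42849, -17802))) = Mul(-1, Add(27281, 21996)) = Mul(-1, 49277) = -49277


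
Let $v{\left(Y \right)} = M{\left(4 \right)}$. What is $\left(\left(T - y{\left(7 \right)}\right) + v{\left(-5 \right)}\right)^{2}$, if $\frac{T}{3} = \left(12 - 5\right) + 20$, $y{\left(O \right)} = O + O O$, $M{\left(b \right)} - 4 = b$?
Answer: $1089$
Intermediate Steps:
$M{\left(b \right)} = 4 + b$
$y{\left(O \right)} = O + O^{2}$
$v{\left(Y \right)} = 8$ ($v{\left(Y \right)} = 4 + 4 = 8$)
$T = 81$ ($T = 3 \left(\left(12 - 5\right) + 20\right) = 3 \left(7 + 20\right) = 3 \cdot 27 = 81$)
$\left(\left(T - y{\left(7 \right)}\right) + v{\left(-5 \right)}\right)^{2} = \left(\left(81 - 7 \left(1 + 7\right)\right) + 8\right)^{2} = \left(\left(81 - 7 \cdot 8\right) + 8\right)^{2} = \left(\left(81 - 56\right) + 8\right)^{2} = \left(25 + 8\right)^{2} = 33^{2} = 1089$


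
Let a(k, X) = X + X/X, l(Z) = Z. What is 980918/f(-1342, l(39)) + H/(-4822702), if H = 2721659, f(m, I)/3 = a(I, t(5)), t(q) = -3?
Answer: -2365345765195/14468106 ≈ -1.6349e+5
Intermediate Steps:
a(k, X) = 1 + X (a(k, X) = X + 1 = 1 + X)
f(m, I) = -6 (f(m, I) = 3*(1 - 3) = 3*(-2) = -6)
980918/f(-1342, l(39)) + H/(-4822702) = 980918/(-6) + 2721659/(-4822702) = 980918*(-⅙) + 2721659*(-1/4822702) = -490459/3 - 2721659/4822702 = -2365345765195/14468106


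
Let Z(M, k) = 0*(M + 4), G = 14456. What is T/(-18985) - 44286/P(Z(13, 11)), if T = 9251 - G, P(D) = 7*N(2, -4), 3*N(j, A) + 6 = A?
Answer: 252267348/132895 ≈ 1898.2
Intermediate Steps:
Z(M, k) = 0 (Z(M, k) = 0*(4 + M) = 0)
N(j, A) = -2 + A/3
P(D) = -70/3 (P(D) = 7*(-2 + (1/3)*(-4)) = 7*(-2 - 4/3) = 7*(-10/3) = -70/3)
T = -5205 (T = 9251 - 1*14456 = 9251 - 14456 = -5205)
T/(-18985) - 44286/P(Z(13, 11)) = -5205/(-18985) - 44286/(-70/3) = -5205*(-1/18985) - 44286*(-3/70) = 1041/3797 + 66429/35 = 252267348/132895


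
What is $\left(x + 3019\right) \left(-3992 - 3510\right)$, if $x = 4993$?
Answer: $-60106024$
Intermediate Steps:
$\left(x + 3019\right) \left(-3992 - 3510\right) = \left(4993 + 3019\right) \left(-3992 - 3510\right) = 8012 \left(-7502\right) = -60106024$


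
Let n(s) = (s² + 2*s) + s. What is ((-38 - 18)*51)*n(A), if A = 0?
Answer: 0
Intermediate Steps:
n(s) = s² + 3*s
((-38 - 18)*51)*n(A) = ((-38 - 18)*51)*(0*(3 + 0)) = (-56*51)*(0*3) = -2856*0 = 0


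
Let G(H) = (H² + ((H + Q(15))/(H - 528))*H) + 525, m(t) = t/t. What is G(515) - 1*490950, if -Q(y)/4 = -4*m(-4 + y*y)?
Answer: -3201065/13 ≈ -2.4624e+5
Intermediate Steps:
m(t) = 1
Q(y) = 16 (Q(y) = -(-16) = -4*(-4) = 16)
G(H) = 525 + H² + H*(16 + H)/(-528 + H) (G(H) = (H² + ((H + 16)/(H - 528))*H) + 525 = (H² + ((16 + H)/(-528 + H))*H) + 525 = (H² + H*(16 + H)/(-528 + H)) + 525 = 525 + H² + H*(16 + H)/(-528 + H))
G(515) - 1*490950 = (-277200 + 515³ - 527*515² + 541*515)/(-528 + 515) - 1*490950 = (-277200 + 136590875 - 527*265225 + 278615)/(-13) - 490950 = -(-277200 + 136590875 - 139773575 + 278615)/13 - 490950 = -1/13*(-3181285) - 490950 = 3181285/13 - 490950 = -3201065/13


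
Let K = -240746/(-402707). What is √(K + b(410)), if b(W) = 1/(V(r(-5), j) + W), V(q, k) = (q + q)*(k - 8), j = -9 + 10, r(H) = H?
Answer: √1400946619512270/48324840 ≈ 0.77453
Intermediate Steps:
j = 1
V(q, k) = 2*q*(-8 + k) (V(q, k) = (2*q)*(-8 + k) = 2*q*(-8 + k))
K = 240746/402707 (K = -240746*(-1/402707) = 240746/402707 ≈ 0.59782)
b(W) = 1/(70 + W) (b(W) = 1/(2*(-5)*(-8 + 1) + W) = 1/(2*(-5)*(-7) + W) = 1/(70 + W))
√(K + b(410)) = √(240746/402707 + 1/(70 + 410)) = √(240746/402707 + 1/480) = √(115960787/193299360) = √1400946619512270/48324840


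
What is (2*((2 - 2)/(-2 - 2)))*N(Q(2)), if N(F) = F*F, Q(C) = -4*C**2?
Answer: 0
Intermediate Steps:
N(F) = F**2
(2*((2 - 2)/(-2 - 2)))*N(Q(2)) = (2*((2 - 2)/(-2 - 2)))*(-4*2**2)**2 = (2*(0/(-4)))*(-4*4)**2 = (2*(0*(-1/4)))*(-16)**2 = (2*0)*256 = 0*256 = 0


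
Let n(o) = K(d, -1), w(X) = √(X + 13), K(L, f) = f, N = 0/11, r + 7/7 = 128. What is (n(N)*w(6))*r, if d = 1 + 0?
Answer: -127*√19 ≈ -553.58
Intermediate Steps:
r = 127 (r = -1 + 128 = 127)
d = 1
N = 0 (N = 0*(1/11) = 0)
w(X) = √(13 + X)
n(o) = -1
(n(N)*w(6))*r = -√(13 + 6)*127 = -√19*127 = -127*√19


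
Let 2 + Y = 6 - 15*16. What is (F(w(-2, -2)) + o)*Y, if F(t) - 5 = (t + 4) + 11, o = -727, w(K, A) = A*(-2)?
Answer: 165908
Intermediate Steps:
w(K, A) = -2*A
F(t) = 20 + t (F(t) = 5 + ((t + 4) + 11) = 5 + ((4 + t) + 11) = 5 + (15 + t) = 20 + t)
Y = -236 (Y = -2 + (6 - 15*16) = -2 + (6 - 240) = -2 - 234 = -236)
(F(w(-2, -2)) + o)*Y = ((20 - 2*(-2)) - 727)*(-236) = ((20 + 4) - 727)*(-236) = (24 - 727)*(-236) = -703*(-236) = 165908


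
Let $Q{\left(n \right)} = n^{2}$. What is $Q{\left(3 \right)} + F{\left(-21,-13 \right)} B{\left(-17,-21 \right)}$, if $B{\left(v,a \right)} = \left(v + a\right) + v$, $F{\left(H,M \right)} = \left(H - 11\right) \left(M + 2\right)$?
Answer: $-19351$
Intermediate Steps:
$F{\left(H,M \right)} = \left(-11 + H\right) \left(2 + M\right)$
$B{\left(v,a \right)} = a + 2 v$ ($B{\left(v,a \right)} = \left(a + v\right) + v = a + 2 v$)
$Q{\left(3 \right)} + F{\left(-21,-13 \right)} B{\left(-17,-21 \right)} = 3^{2} + \left(-22 - -143 + 2 \left(-21\right) - -273\right) \left(-21 + 2 \left(-17\right)\right) = 9 + \left(-22 + 143 - 42 + 273\right) \left(-21 - 34\right) = 9 + 352 \left(-55\right) = 9 - 19360 = -19351$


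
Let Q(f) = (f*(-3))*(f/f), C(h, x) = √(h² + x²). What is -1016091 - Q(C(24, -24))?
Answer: -1016091 + 72*√2 ≈ -1.0160e+6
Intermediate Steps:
Q(f) = -3*f (Q(f) = -3*f*1 = -3*f)
-1016091 - Q(C(24, -24)) = -1016091 - (-3)*√(24² + (-24)²) = -1016091 - (-3)*√(576 + 576) = -1016091 - (-3)*√1152 = -1016091 - (-3)*24*√2 = -1016091 - (-72)*√2 = -1016091 + 72*√2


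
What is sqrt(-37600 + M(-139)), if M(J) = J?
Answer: I*sqrt(37739) ≈ 194.27*I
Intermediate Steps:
sqrt(-37600 + M(-139)) = sqrt(-37600 - 139) = sqrt(-37739) = I*sqrt(37739)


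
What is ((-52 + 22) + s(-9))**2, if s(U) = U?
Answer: 1521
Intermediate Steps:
((-52 + 22) + s(-9))**2 = ((-52 + 22) - 9)**2 = (-30 - 9)**2 = (-39)**2 = 1521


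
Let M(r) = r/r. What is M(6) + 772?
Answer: 773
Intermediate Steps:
M(r) = 1
M(6) + 772 = 1 + 772 = 773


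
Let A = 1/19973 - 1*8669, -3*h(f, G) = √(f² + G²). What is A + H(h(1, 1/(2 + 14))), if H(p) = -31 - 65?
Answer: -175063344/19973 ≈ -8765.0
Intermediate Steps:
h(f, G) = -√(G² + f²)/3 (h(f, G) = -√(f² + G²)/3 = -√(G² + f²)/3)
A = -173145936/19973 (A = 1/19973 - 8669 = -173145936/19973 ≈ -8669.0)
H(p) = -96
A + H(h(1, 1/(2 + 14))) = -173145936/19973 - 96 = -175063344/19973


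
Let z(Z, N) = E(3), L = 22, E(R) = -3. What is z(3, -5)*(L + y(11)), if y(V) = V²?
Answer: -429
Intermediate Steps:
z(Z, N) = -3
z(3, -5)*(L + y(11)) = -3*(22 + 11²) = -3*(22 + 121) = -3*143 = -429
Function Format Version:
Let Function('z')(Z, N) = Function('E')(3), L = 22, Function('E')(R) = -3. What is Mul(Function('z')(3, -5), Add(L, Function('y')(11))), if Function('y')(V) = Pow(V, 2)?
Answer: -429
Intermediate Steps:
Function('z')(Z, N) = -3
Mul(Function('z')(3, -5), Add(L, Function('y')(11))) = Mul(-3, Add(22, Pow(11, 2))) = Mul(-3, Add(22, 121)) = Mul(-3, 143) = -429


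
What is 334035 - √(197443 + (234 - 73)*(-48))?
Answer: 334035 - √189715 ≈ 3.3360e+5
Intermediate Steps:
334035 - √(197443 + (234 - 73)*(-48)) = 334035 - √(197443 + 161*(-48)) = 334035 - √(197443 - 7728) = 334035 - √189715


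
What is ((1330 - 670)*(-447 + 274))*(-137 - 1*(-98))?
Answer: 4453020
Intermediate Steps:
((1330 - 670)*(-447 + 274))*(-137 - 1*(-98)) = (660*(-173))*(-137 + 98) = -114180*(-39) = 4453020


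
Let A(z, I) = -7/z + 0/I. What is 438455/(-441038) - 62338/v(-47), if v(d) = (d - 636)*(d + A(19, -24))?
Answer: -98986674817/33888257325 ≈ -2.9210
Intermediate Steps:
A(z, I) = -7/z (A(z, I) = -7/z + 0 = -7/z)
v(d) = (-636 + d)*(-7/19 + d) (v(d) = (d - 636)*(d - 7/19) = (-636 + d)*(d - 7*1/19) = (-636 + d)*(d - 7/19) = (-636 + d)*(-7/19 + d))
438455/(-441038) - 62338/v(-47) = 438455/(-441038) - 62338/(4452/19 + (-47)² - 12091/19*(-47)) = 438455*(-1/441038) - 62338/(4452/19 + 2209 + 568277/19) = -438455/441038 - 62338/614700/19 = -438455/441038 - 62338*19/614700 = -438455/441038 - 592211/307350 = -98986674817/33888257325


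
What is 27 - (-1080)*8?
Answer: 8667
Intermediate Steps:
27 - (-1080)*8 = 27 - 135*(-64) = 27 + 8640 = 8667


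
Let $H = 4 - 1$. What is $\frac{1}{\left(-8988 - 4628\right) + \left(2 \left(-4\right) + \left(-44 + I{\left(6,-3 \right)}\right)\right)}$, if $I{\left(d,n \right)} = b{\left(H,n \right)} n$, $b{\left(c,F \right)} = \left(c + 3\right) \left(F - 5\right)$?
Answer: $- \frac{1}{13524} \approx -7.3943 \cdot 10^{-5}$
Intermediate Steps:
$H = 3$ ($H = 4 - 1 = 3$)
$b{\left(c,F \right)} = \left(-5 + F\right) \left(3 + c\right)$ ($b{\left(c,F \right)} = \left(3 + c\right) \left(-5 + F\right) = \left(-5 + F\right) \left(3 + c\right)$)
$I{\left(d,n \right)} = n \left(-30 + 6 n\right)$ ($I{\left(d,n \right)} = \left(-15 - 15 + 3 n + n 3\right) n = \left(-15 - 15 + 3 n + 3 n\right) n = \left(-30 + 6 n\right) n = n \left(-30 + 6 n\right)$)
$\frac{1}{\left(-8988 - 4628\right) + \left(2 \left(-4\right) + \left(-44 + I{\left(6,-3 \right)}\right)\right)} = \frac{1}{\left(-8988 - 4628\right) - \left(52 + 18 \left(-5 - 3\right)\right)} = \frac{1}{-13616 - \left(52 - 144\right)} = \frac{1}{-13616 + \left(-8 + \left(-44 + 144\right)\right)} = \frac{1}{-13616 + \left(-8 + 100\right)} = \frac{1}{-13616 + 92} = \frac{1}{-13524} = - \frac{1}{13524}$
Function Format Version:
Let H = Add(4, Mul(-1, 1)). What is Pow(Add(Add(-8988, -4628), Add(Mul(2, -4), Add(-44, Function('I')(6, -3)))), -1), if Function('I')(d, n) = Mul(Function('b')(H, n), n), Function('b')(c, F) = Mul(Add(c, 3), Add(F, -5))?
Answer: Rational(-1, 13524) ≈ -7.3943e-5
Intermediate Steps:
H = 3 (H = Add(4, -1) = 3)
Function('b')(c, F) = Mul(Add(-5, F), Add(3, c)) (Function('b')(c, F) = Mul(Add(3, c), Add(-5, F)) = Mul(Add(-5, F), Add(3, c)))
Function('I')(d, n) = Mul(n, Add(-30, Mul(6, n))) (Function('I')(d, n) = Mul(Add(-15, Mul(-5, 3), Mul(3, n), Mul(n, 3)), n) = Mul(Add(-15, -15, Mul(3, n), Mul(3, n)), n) = Mul(Add(-30, Mul(6, n)), n) = Mul(n, Add(-30, Mul(6, n))))
Pow(Add(Add(-8988, -4628), Add(Mul(2, -4), Add(-44, Function('I')(6, -3)))), -1) = Pow(Add(Add(-8988, -4628), Add(Mul(2, -4), Add(-44, Mul(6, -3, Add(-5, -3))))), -1) = Pow(Add(-13616, Add(-8, Add(-44, Mul(6, -3, -8)))), -1) = Pow(Add(-13616, Add(-8, Add(-44, 144))), -1) = Pow(Add(-13616, Add(-8, 100)), -1) = Pow(Add(-13616, 92), -1) = Pow(-13524, -1) = Rational(-1, 13524)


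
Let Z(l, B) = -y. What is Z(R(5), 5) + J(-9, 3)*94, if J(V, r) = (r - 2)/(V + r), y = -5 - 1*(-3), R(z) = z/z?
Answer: -41/3 ≈ -13.667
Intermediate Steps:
R(z) = 1
y = -2 (y = -5 + 3 = -2)
J(V, r) = (-2 + r)/(V + r)
Z(l, B) = 2 (Z(l, B) = -1*(-2) = 2)
Z(R(5), 5) + J(-9, 3)*94 = 2 + ((-2 + 3)/(-9 + 3))*94 = 2 + (1/(-6))*94 = 2 - 1/6*1*94 = 2 - 1/6*94 = 2 - 47/3 = -41/3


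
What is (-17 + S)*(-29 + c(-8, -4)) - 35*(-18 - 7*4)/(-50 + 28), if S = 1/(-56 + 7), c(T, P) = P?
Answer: 263297/539 ≈ 488.49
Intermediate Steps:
S = -1/49 (S = 1/(-49) = -1/49 ≈ -0.020408)
(-17 + S)*(-29 + c(-8, -4)) - 35*(-18 - 7*4)/(-50 + 28) = (-17 - 1/49)*(-29 - 4) - 35*(-18 - 7*4)/(-50 + 28) = -834/49*(-33) - 35*(-18 - 28)/(-22) = 27522/49 - (-1610)*(-1)/22 = 27522/49 - 35*23/11 = 27522/49 - 805/11 = 263297/539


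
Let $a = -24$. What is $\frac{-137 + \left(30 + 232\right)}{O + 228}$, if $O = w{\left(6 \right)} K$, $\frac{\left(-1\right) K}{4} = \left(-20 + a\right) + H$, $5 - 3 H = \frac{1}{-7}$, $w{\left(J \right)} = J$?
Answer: $\frac{35}{348} \approx 0.10057$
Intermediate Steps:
$H = \frac{12}{7}$ ($H = \frac{5}{3} - \frac{1}{3 \left(-7\right)} = \frac{5}{3} - - \frac{1}{21} = \frac{5}{3} + \frac{1}{21} = \frac{12}{7} \approx 1.7143$)
$K = \frac{1184}{7}$ ($K = - 4 \left(\left(-20 - 24\right) + \frac{12}{7}\right) = - 4 \left(-44 + \frac{12}{7}\right) = \left(-4\right) \left(- \frac{296}{7}\right) = \frac{1184}{7} \approx 169.14$)
$O = \frac{7104}{7}$ ($O = 6 \cdot \frac{1184}{7} = \frac{7104}{7} \approx 1014.9$)
$\frac{-137 + \left(30 + 232\right)}{O + 228} = \frac{-137 + \left(30 + 232\right)}{\frac{7104}{7} + 228} = \frac{-137 + 262}{\frac{8700}{7}} = 125 \cdot \frac{7}{8700} = \frac{35}{348}$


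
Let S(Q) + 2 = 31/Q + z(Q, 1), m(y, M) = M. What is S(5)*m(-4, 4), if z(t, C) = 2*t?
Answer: 284/5 ≈ 56.800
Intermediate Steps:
S(Q) = -2 + 2*Q + 31/Q (S(Q) = -2 + (31/Q + 2*Q) = -2 + (2*Q + 31/Q) = -2 + 2*Q + 31/Q)
S(5)*m(-4, 4) = (-2 + 2*5 + 31/5)*4 = (-2 + 10 + 31*(⅕))*4 = (-2 + 10 + 31/5)*4 = (71/5)*4 = 284/5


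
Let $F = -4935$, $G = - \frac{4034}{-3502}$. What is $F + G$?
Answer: $- \frac{8639168}{1751} \approx -4933.8$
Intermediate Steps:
$G = \frac{2017}{1751}$ ($G = \left(-4034\right) \left(- \frac{1}{3502}\right) = \frac{2017}{1751} \approx 1.1519$)
$F + G = -4935 + \frac{2017}{1751} = - \frac{8639168}{1751}$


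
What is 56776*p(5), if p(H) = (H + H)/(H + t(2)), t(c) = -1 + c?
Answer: 283880/3 ≈ 94627.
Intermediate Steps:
p(H) = 2*H/(1 + H) (p(H) = (H + H)/(H + (-1 + 2)) = (2*H)/(H + 1) = (2*H)/(1 + H) = 2*H/(1 + H))
56776*p(5) = 56776*(2*5/(1 + 5)) = 56776*(2*5/6) = 56776*(2*5*(1/6)) = 56776*(5/3) = 283880/3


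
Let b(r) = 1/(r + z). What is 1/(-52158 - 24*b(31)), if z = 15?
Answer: -23/1199646 ≈ -1.9172e-5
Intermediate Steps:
b(r) = 1/(15 + r) (b(r) = 1/(r + 15) = 1/(15 + r))
1/(-52158 - 24*b(31)) = 1/(-52158 - 24/(15 + 31)) = 1/(-52158 - 24/46) = 1/(-52158 - 24*1/46) = 1/(-52158 - 12/23) = 1/(-1199646/23) = -23/1199646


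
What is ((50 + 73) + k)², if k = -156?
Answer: 1089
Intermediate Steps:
((50 + 73) + k)² = ((50 + 73) - 156)² = (123 - 156)² = (-33)² = 1089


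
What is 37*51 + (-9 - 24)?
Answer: 1854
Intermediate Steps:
37*51 + (-9 - 24) = 1887 - 33 = 1854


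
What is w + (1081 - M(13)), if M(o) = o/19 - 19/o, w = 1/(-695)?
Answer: 185703058/171665 ≈ 1081.8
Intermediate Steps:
w = -1/695 ≈ -0.0014388
M(o) = -19/o + o/19 (M(o) = o*(1/19) - 19/o = o/19 - 19/o = -19/o + o/19)
w + (1081 - M(13)) = -1/695 + (1081 - (-19/13 + (1/19)*13)) = -1/695 + (1081 - (-19*1/13 + 13/19)) = -1/695 + (1081 - (-19/13 + 13/19)) = -1/695 + (1081 - 1*(-192/247)) = -1/695 + (1081 + 192/247) = -1/695 + 267199/247 = 185703058/171665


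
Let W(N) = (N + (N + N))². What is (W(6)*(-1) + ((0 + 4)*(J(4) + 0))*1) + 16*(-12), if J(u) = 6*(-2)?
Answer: -564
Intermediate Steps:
J(u) = -12
W(N) = 9*N² (W(N) = (N + 2*N)² = (3*N)² = 9*N²)
(W(6)*(-1) + ((0 + 4)*(J(4) + 0))*1) + 16*(-12) = ((9*6²)*(-1) + ((0 + 4)*(-12 + 0))*1) + 16*(-12) = ((9*36)*(-1) + (4*(-12))*1) - 192 = (324*(-1) - 48*1) - 192 = (-324 - 48) - 192 = -372 - 192 = -564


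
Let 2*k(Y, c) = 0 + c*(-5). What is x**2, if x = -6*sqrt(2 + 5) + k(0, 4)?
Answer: 352 + 120*sqrt(7) ≈ 669.49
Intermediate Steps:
k(Y, c) = -5*c/2 (k(Y, c) = (0 + c*(-5))/2 = (0 - 5*c)/2 = (-5*c)/2 = -5*c/2)
x = -10 - 6*sqrt(7) (x = -6*sqrt(2 + 5) - 5/2*4 = -6*sqrt(7) - 10 = -10 - 6*sqrt(7) ≈ -25.875)
x**2 = (-10 - 6*sqrt(7))**2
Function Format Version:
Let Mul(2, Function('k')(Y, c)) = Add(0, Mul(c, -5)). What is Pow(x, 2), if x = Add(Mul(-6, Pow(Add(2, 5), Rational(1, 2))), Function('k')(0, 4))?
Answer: Add(352, Mul(120, Pow(7, Rational(1, 2)))) ≈ 669.49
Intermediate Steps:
Function('k')(Y, c) = Mul(Rational(-5, 2), c) (Function('k')(Y, c) = Mul(Rational(1, 2), Add(0, Mul(c, -5))) = Mul(Rational(1, 2), Add(0, Mul(-5, c))) = Mul(Rational(1, 2), Mul(-5, c)) = Mul(Rational(-5, 2), c))
x = Add(-10, Mul(-6, Pow(7, Rational(1, 2)))) (x = Add(Mul(-6, Pow(Add(2, 5), Rational(1, 2))), Mul(Rational(-5, 2), 4)) = Add(Mul(-6, Pow(7, Rational(1, 2))), -10) = Add(-10, Mul(-6, Pow(7, Rational(1, 2)))) ≈ -25.875)
Pow(x, 2) = Pow(Add(-10, Mul(-6, Pow(7, Rational(1, 2)))), 2)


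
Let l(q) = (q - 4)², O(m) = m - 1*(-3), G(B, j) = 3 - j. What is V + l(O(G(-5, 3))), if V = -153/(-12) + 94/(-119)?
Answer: 6169/476 ≈ 12.960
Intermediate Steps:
O(m) = 3 + m (O(m) = m + 3 = 3 + m)
l(q) = (-4 + q)²
V = 5693/476 (V = -153*(-1/12) + 94*(-1/119) = 51/4 - 94/119 = 5693/476 ≈ 11.960)
V + l(O(G(-5, 3))) = 5693/476 + (-4 + (3 + (3 - 1*3)))² = 5693/476 + (-4 + (3 + (3 - 3)))² = 5693/476 + (-4 + (3 + 0))² = 5693/476 + (-4 + 3)² = 5693/476 + (-1)² = 5693/476 + 1 = 6169/476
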